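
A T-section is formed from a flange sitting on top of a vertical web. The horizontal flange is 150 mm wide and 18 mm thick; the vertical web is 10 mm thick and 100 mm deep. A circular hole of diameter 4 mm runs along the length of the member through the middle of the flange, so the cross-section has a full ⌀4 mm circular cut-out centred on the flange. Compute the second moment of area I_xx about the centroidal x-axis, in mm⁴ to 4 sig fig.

Decompose the section into non-overlapping parts with the origin at the bottom-left of its bounding rectangle.
Flange: 150 × 18, A = 2 700 mm², y = 109 mm, Ī = 72 900 mm⁴.
Web: 10 × 100, A = 1 000 mm², y = 50 mm, Ī = 833 333 mm⁴.
Hole (subtracted): ⌀4, A = 12.5664 mm², y = 109 mm, Ī = 12.5664 mm⁴.
Centroid: ȳ = ΣA·y / ΣA = 92.9997 mm.
Transfer each piece to the centroidal x-axis using Ī + A·d² with d = y − 92.9997:
  flange: d = 16.0003 mm → contributes +764 125 mm⁴
  web: d = -42.9997 mm → contributes +2 682 309 mm⁴
  hole: d = 16.0003 mm → contributes −3229.67 mm⁴
Total I = 3 443 204 mm⁴.

I_xx ≈ 3.443 × 10⁶ mm⁴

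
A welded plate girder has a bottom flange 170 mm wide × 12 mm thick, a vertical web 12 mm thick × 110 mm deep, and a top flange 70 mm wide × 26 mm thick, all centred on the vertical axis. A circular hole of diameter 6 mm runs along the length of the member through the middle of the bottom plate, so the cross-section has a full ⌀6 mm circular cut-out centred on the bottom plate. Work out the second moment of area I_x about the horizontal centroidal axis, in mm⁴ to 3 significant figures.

I_x ≈ 1.74 × 10⁷ mm⁴

Treat the section as a set of non-overlapping primitives; coordinates are from the bounding-box lower-left.
Bottom plate: 170 × 12, A = 2 040 mm², y = 6 mm, Ī = 24 480 mm⁴.
Web plate: 12 × 110, A = 1 320 mm², y = 67 mm, Ī = 1 331 000 mm⁴.
Top plate: 70 × 26, A = 1 820 mm², y = 135 mm, Ī = 102 527 mm⁴.
Hole (subtracted): ⌀6, A = 28.274 mm², y = 6 mm, Ī = 63.617 mm⁴.
Centroid: ȳ = ΣA·y / ΣA = 67.203 mm.
Transfer each piece to the horizontal centroidal axis using Ī + A·d² with d = y − 67.203:
  bottom plate: d = -61.203 mm → contributes +7 665 875 mm⁴
  web plate: d = -0.20279 mm → contributes +1 331 054 mm⁴
  top plate: d = 67.797 mm → contributes +8 468 086 mm⁴
  hole: d = -61.203 mm → contributes −105 973 mm⁴
Total I = 17 359 042 mm⁴.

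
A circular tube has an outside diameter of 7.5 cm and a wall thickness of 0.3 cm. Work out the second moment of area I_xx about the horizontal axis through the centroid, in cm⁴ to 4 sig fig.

I_xx ≈ 44.05 cm⁴

Break the section into simple shapes (no overlaps), measuring from the bottom-left corner of the bounding box.
Outer circle: ⌀7.5, A = 44.1786 cm², y = 3.75 cm, Ī = 155.316 cm⁴.
Bore (subtracted): ⌀6.9, A = 37.3928 cm², y = 3.75 cm, Ī = 111.267 cm⁴.
By symmetry the centroid is at mid-height, ȳ = 3.75 cm.
All pieces are centred on the horizontal axis through the centroid, so I = ΣĪ (holes subtracted) = 44.0486 cm⁴.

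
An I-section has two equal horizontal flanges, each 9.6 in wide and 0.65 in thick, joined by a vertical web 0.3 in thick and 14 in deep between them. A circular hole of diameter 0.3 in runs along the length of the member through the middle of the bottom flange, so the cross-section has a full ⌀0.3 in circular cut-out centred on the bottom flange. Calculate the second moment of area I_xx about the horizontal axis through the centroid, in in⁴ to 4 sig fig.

I_xx ≈ 734.9 in⁴

Split into non-overlapping primitives; take the origin at the lower-left of the bounding box.
Bottom flange: 9.6 × 0.65, A = 6.24 in², y = 0.325 in, Ī = 0.2197 in⁴.
Web: 0.3 × 14, A = 4.2 in², y = 7.65 in, Ī = 68.6 in⁴.
Top flange: 9.6 × 0.65, A = 6.24 in², y = 14.975 in, Ī = 0.2197 in⁴.
Hole (subtracted): ⌀0.3, A = 0.0706858 in², y = 0.325 in, Ī = 0.000397608 in⁴.
Centroid: ȳ = ΣA·y / ΣA = 7.68117 in.
Transfer each piece to the horizontal axis through the centroid using Ī + A·d² with d = y − 7.68117:
  bottom flange: d = -7.35617 in → contributes +337.887 in⁴
  web: d = -0.0311737 in → contributes +68.6041 in⁴
  top flange: d = 7.29383 in → contributes +332.187 in⁴
  hole: d = -7.35617 in → contributes −3.82544 in⁴
Total I = 734.852 in⁴.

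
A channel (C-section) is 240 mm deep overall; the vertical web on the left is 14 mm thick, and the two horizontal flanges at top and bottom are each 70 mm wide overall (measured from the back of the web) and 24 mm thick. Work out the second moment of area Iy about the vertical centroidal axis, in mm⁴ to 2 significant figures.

Break the section into simple shapes (no overlaps), measuring from the bottom-left corner of the bounding box.
Web: 14 × 240, A = 3 360 mm², x = 7 mm, Ī = 54 880 mm⁴.
Top flange (beyond web): 56 × 24, A = 1 344 mm², x = 42 mm, Ī = 351 232 mm⁴.
Bottom flange (beyond web): 56 × 24, A = 1 344 mm², x = 42 mm, Ī = 351 232 mm⁴.
Centroid: x̄ = ΣA·x / ΣA = 22.56 mm.
Transfer each piece to the vertical centroidal axis using Ī + A·d² with d = x − 22.56:
  web: d = -15.56 mm → contributes +867 917 mm⁴
  top flange (beyond web): d = 19.44 mm → contributes +859 380 mm⁴
  bottom flange (beyond web): d = 19.44 mm → contributes +859 380 mm⁴
Total I = 2 586 677 mm⁴.

Iy ≈ 2.6 × 10⁶ mm⁴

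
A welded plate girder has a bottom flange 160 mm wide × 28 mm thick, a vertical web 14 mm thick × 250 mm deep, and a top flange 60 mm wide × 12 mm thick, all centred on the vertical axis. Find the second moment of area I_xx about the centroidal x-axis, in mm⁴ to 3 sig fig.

Decompose the section into non-overlapping parts with the origin at the bottom-left of its bounding rectangle.
Bottom plate: 160 × 28, A = 4 480 mm², y = 14 mm, Ī = 292 693 mm⁴.
Web plate: 14 × 250, A = 3 500 mm², y = 153 mm, Ī = 18 229 167 mm⁴.
Top plate: 60 × 12, A = 720 mm², y = 284 mm, Ī = 8 640 mm⁴.
Centroid: ȳ = ΣA·y / ΣA = 92.264 mm.
Transfer each piece to the centroidal x-axis using Ī + A·d² with d = y − 92.264:
  bottom plate: d = -78.264 mm → contributes +27 734 088 mm⁴
  web plate: d = 60.736 mm → contributes +31 140 026 mm⁴
  top plate: d = 191.74 mm → contributes +26 477 678 mm⁴
Total I = 85 351 792 mm⁴.

I_xx ≈ 8.54 × 10⁷ mm⁴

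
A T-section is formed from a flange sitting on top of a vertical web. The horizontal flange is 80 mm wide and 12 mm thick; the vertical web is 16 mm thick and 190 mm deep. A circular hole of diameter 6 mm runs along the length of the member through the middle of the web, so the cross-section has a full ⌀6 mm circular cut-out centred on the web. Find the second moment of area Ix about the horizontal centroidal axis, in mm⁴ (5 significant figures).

Ix ≈ 1.6583 × 10⁷ mm⁴

Split into non-overlapping primitives; take the origin at the lower-left of the bounding box.
Flange: 80 × 12, A = 960 mm², y = 196 mm, Ī = 11 520 mm⁴.
Web: 16 × 190, A = 3 040 mm², y = 95 mm, Ī = 9 145 333 mm⁴.
Hole (subtracted): ⌀6, A = 28.27433 mm², y = 95 mm, Ī = 63.61725 mm⁴.
Centroid: ȳ = ΣA·y / ΣA = 119.4126 mm.
Transfer each piece to the horizontal centroidal axis using Ī + A·d² with d = y − 119.4126:
  flange: d = 76.58744 mm → contributes +5 642 530 mm⁴
  web: d = -24.41256 mm → contributes +10 957 092 mm⁴
  hole: d = -24.41256 mm → contributes −16914.36 mm⁴
Total I = 16 582 708 mm⁴.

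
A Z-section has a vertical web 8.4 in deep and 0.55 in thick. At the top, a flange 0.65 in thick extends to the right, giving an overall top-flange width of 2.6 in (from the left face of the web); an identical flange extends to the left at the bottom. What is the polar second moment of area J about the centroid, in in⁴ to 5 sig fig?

J ≈ 72.830 in⁴

Break the section into simple shapes (no overlaps), measuring from the bottom-left corner of the bounding box.
Web: 0.55 × 8.4, A = 4.62 in², y = 4.2 in, Ī = 27.1656 in⁴.
Top flange (beyond web): 2.05 × 0.65, A = 1.3325 in², y = 8.075 in, Ī = 0.0469151 in⁴.
Bottom flange (beyond web): 2.05 × 0.65, A = 1.3325 in², y = 0.325 in, Ī = 0.0469151 in⁴.
Centroid: ȳ = ΣA·y / ΣA = 4.2 in.
Transfer each piece to the centroidal x-axis using Ī + A·d² with d = y − 4.2:
  web: d = 0 in → contributes +27.1656 in⁴
  top flange (beyond web): d = 3.875 in → contributes +20.05524 in⁴
  bottom flange (beyond web): d = -3.875 in → contributes +20.05524 in⁴
Total I = 67.27607 in⁴.
For the y-axis: x̄ = 2.325 in.
Repeating about the centroidal y-axis gives I_y = 5.553618 in⁴.
Polar second moment: J = I_x + I_y = 72.82969 in⁴.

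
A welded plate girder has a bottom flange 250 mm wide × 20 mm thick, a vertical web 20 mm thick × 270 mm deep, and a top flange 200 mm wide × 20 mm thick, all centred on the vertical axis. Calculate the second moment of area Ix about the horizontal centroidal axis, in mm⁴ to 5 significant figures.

Break the section into simple shapes (no overlaps), measuring from the bottom-left corner of the bounding box.
Bottom plate: 250 × 20, A = 5 000 mm², y = 10 mm, Ī = 166666.7 mm⁴.
Web plate: 20 × 270, A = 5 400 mm², y = 155 mm, Ī = 32 805 000 mm⁴.
Top plate: 200 × 20, A = 4 000 mm², y = 300 mm, Ī = 133333.3 mm⁴.
Centroid: ȳ = ΣA·y / ΣA = 144.9306 mm.
Transfer each piece to the horizontal centroidal axis using Ī + A·d² with d = y − 144.9306:
  bottom plate: d = -134.9306 mm → contributes +91 197 941 mm⁴
  web plate: d = 10.06944 mm → contributes +33 352 526 mm⁴
  top plate: d = 155.0694 mm → contributes +96 319 464 mm⁴
Total I = 220 869 931 mm⁴.

Ix ≈ 2.2087 × 10⁸ mm⁴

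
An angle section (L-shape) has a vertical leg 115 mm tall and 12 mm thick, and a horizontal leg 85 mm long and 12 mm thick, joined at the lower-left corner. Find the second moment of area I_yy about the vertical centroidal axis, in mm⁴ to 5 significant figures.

Break the section into simple shapes (no overlaps), measuring from the bottom-left corner of the bounding box.
Vertical leg: 12 × 115, A = 1 380 mm², x = 6 mm, Ī = 16 560 mm⁴.
Horizontal leg (remainder): 73 × 12, A = 876 mm², x = 48.5 mm, Ī = 389 017 mm⁴.
Centroid: x̄ = ΣA·x / ΣA = 22.50266 mm.
Transfer each piece to the vertical centroidal axis using Ī + A·d² with d = x − 22.50266:
  vertical leg: d = -16.50266 mm → contributes +392386.1 mm⁴
  horizontal leg (remainder): d = 25.99734 mm → contributes +981071.9 mm⁴
Total I = 1 373 458 mm⁴.

I_yy ≈ 1.3735 × 10⁶ mm⁴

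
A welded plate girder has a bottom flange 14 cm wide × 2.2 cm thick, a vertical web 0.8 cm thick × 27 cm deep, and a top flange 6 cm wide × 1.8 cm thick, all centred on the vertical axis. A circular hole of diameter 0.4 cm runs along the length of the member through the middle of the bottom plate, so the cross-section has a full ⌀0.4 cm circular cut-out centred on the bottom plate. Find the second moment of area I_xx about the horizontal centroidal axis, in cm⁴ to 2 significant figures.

I_xx ≈ 8800 cm⁴

Decompose the section into non-overlapping parts with the origin at the bottom-left of its bounding rectangle.
Bottom plate: 14 × 2.2, A = 30.8 cm², y = 1.1 cm, Ī = 12.42 cm⁴.
Web plate: 0.8 × 27, A = 21.6 cm², y = 15.7 cm, Ī = 1 312 cm⁴.
Top plate: 6 × 1.8, A = 10.8 cm², y = 30.1 cm, Ī = 2.916 cm⁴.
Hole (subtracted): ⌀0.4, A = 0.1257 cm², y = 1.1 cm, Ī = 0.001257 cm⁴.
Centroid: ȳ = ΣA·y / ΣA = 11.07 cm.
Transfer each piece to the horizontal centroidal axis using Ī + A·d² with d = y − 11.07:
  bottom plate: d = -9.965 cm → contributes +3 071 cm⁴
  web plate: d = 4.635 cm → contributes +1 776 cm⁴
  top plate: d = 19.03 cm → contributes +3 916 cm⁴
  hole: d = -9.965 cm → contributes −12.48 cm⁴
Total I = 8 751 cm⁴.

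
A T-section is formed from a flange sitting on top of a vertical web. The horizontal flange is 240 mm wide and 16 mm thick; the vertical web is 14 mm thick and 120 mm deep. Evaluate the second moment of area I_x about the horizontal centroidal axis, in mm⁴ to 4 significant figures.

Decompose the section into non-overlapping parts with the origin at the bottom-left of its bounding rectangle.
Flange: 240 × 16, A = 3 840 mm², y = 128 mm, Ī = 81 920 mm⁴.
Web: 14 × 120, A = 1 680 mm², y = 60 mm, Ī = 2 016 000 mm⁴.
Centroid: ȳ = ΣA·y / ΣA = 107.304 mm.
Transfer each piece to the horizontal centroidal axis using Ī + A·d² with d = y − 107.304:
  flange: d = 20.6957 mm → contributes +1 726 630 mm⁴
  web: d = -47.3043 mm → contributes +5 775 338 mm⁴
Total I = 7 501 969 mm⁴.

I_x ≈ 7.502 × 10⁶ mm⁴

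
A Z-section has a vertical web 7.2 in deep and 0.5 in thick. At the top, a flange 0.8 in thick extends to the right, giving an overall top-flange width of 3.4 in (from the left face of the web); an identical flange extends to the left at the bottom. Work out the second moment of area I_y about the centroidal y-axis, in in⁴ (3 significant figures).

Decompose the section into non-overlapping parts with the origin at the bottom-left of its bounding rectangle.
Web: 0.5 × 7.2, A = 3.6 in², x = 3.15 in, Ī = 0.075 in⁴.
Top flange (beyond web): 2.9 × 0.8, A = 2.32 in², x = 4.85 in, Ī = 1.6259 in⁴.
Bottom flange (beyond web): 2.9 × 0.8, A = 2.32 in², x = 1.45 in, Ī = 1.6259 in⁴.
Centroid: x̄ = ΣA·x / ΣA = 3.15 in.
Transfer each piece to the centroidal y-axis using Ī + A·d² with d = x − 3.15:
  web: d = 0 in → contributes +0.075 in⁴
  top flange (beyond web): d = 1.7 in → contributes +8.3307 in⁴
  bottom flange (beyond web): d = -1.7 in → contributes +8.3307 in⁴
Total I = 16.736 in⁴.

I_y ≈ 16.7 in⁴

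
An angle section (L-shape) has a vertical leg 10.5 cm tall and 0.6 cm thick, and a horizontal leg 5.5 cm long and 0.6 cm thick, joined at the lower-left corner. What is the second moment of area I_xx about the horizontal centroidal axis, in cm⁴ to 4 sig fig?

Treat the section as a set of non-overlapping primitives; coordinates are from the bounding-box lower-left.
Vertical leg: 0.6 × 10.5, A = 6.3 cm², y = 5.25 cm, Ī = 57.8813 cm⁴.
Horizontal leg (remainder): 4.9 × 0.6, A = 2.94 cm², y = 0.3 cm, Ī = 0.0882 cm⁴.
Centroid: ȳ = ΣA·y / ΣA = 3.675 cm.
Transfer each piece to the horizontal centroidal axis using Ī + A·d² with d = y − 3.675:
  vertical leg: d = 1.575 cm → contributes +73.5092 cm⁴
  horizontal leg (remainder): d = -3.375 cm → contributes +33.5766 cm⁴
Total I = 107.086 cm⁴.

I_xx ≈ 107.1 cm⁴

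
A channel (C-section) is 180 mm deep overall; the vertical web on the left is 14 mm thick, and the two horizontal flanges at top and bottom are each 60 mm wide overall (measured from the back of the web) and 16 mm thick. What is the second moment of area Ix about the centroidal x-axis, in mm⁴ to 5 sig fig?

Ix ≈ 1.6733 × 10⁷ mm⁴

Split into non-overlapping primitives; take the origin at the lower-left of the bounding box.
Web: 14 × 180, A = 2 520 mm², y = 90 mm, Ī = 6 804 000 mm⁴.
Top flange (beyond web): 46 × 16, A = 736 mm², y = 172 mm, Ī = 15701.33 mm⁴.
Bottom flange (beyond web): 46 × 16, A = 736 mm², y = 8 mm, Ī = 15701.33 mm⁴.
By symmetry the centroid is at mid-height, ȳ = 90 mm.
Transfer each piece to the centroidal x-axis using Ī + A·d² with d = y − 90:
  web: d = 0 mm → contributes +6 804 000 mm⁴
  top flange (beyond web): d = 82 mm → contributes +4 964 565 mm⁴
  bottom flange (beyond web): d = -82 mm → contributes +4 964 565 mm⁴
Total I = 16 733 131 mm⁴.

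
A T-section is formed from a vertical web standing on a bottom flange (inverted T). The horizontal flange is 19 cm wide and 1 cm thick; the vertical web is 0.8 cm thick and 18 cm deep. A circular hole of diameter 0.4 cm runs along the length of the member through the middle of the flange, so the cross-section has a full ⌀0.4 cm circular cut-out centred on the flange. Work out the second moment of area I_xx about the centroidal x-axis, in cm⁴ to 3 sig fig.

I_xx ≈ 1130 cm⁴

Decompose the section into non-overlapping parts with the origin at the bottom-left of its bounding rectangle.
Flange: 19 × 1, A = 19 cm², y = 0.5 cm, Ī = 1.5833 cm⁴.
Web: 0.8 × 18, A = 14.4 cm², y = 10 cm, Ī = 388.8 cm⁴.
Hole (subtracted): ⌀0.4, A = 0.12566 cm², y = 0.5 cm, Ī = 0.0012566 cm⁴.
Centroid: ȳ = ΣA·y / ΣA = 4.6113 cm.
Transfer each piece to the centroidal x-axis using Ī + A·d² with d = y − 4.6113:
  flange: d = -4.1113 cm → contributes +322.73 cm⁴
  web: d = 5.3887 cm → contributes +806.95 cm⁴
  hole: d = -4.1113 cm → contributes −2.1253 cm⁴
Total I = 1127.6 cm⁴.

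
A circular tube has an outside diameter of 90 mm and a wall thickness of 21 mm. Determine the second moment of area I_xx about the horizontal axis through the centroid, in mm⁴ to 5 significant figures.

I_xx ≈ 2.9600 × 10⁶ mm⁴

Split into non-overlapping primitives; take the origin at the lower-left of the bounding box.
Outer circle: ⌀90, A = 6361.725 mm², y = 45 mm, Ī = 3 220 623 mm⁴.
Bore (subtracted): ⌀48, A = 1809.557 mm², y = 45 mm, Ī = 260576.3 mm⁴.
By symmetry the centroid is at mid-height, ȳ = 45 mm.
All pieces are centred on the horizontal axis through the centroid, so I = ΣĪ (holes subtracted) = 2 960 047 mm⁴.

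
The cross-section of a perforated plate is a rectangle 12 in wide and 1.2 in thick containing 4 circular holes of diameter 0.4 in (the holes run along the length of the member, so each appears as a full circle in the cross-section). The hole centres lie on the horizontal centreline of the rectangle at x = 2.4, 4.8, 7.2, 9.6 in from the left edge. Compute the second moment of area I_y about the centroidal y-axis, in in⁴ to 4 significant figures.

Decompose the section into non-overlapping parts with the origin at the bottom-left of its bounding rectangle.
Plate: 12 × 1.2, A = 14.4 in², x = 6 in, Ī = 172.8 in⁴.
Hole 1 (subtracted): ⌀0.4, A = 0.125664 in², x = 2.4 in, Ī = 0.00125664 in⁴.
Hole 2 (subtracted): ⌀0.4, A = 0.125664 in², x = 4.8 in, Ī = 0.00125664 in⁴.
Hole 3 (subtracted): ⌀0.4, A = 0.125664 in², x = 7.2 in, Ī = 0.00125664 in⁴.
Hole 4 (subtracted): ⌀0.4, A = 0.125664 in², x = 9.6 in, Ī = 0.00125664 in⁴.
By symmetry the centroid is at mid-width, x̄ = 6 in.
Transfer each piece to the centroidal y-axis using Ī + A·d² with d = x − 6:
  plate: d = 0 in → contributes +172.8 in⁴
  hole 1: d = -3.6 in → contributes −1.62986 in⁴
  hole 2: d = -1.2 in → contributes −0.182212 in⁴
  hole 3: d = 1.2 in → contributes −0.182212 in⁴
  hole 4: d = 3.6 in → contributes −1.62986 in⁴
Total I = 169.176 in⁴.

I_y ≈ 169.2 in⁴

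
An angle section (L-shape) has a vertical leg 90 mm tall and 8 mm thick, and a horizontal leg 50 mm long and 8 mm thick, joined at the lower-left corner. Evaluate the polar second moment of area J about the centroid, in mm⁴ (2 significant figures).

Break the section into simple shapes (no overlaps), measuring from the bottom-left corner of the bounding box.
Vertical leg: 8 × 90, A = 720 mm², y = 45 mm, Ī = 486 000 mm⁴.
Horizontal leg (remainder): 42 × 8, A = 336 mm², y = 4 mm, Ī = 1 792 mm⁴.
Centroid: ȳ = ΣA·y / ΣA = 31.95 mm.
Transfer each piece to the centroidal x-axis using Ī + A·d² with d = y − 31.95:
  vertical leg: d = 13.05 mm → contributes +608 532 mm⁴
  horizontal leg (remainder): d = -27.95 mm → contributes +264 361 mm⁴
Total I = 872 894 mm⁴.
For the y-axis: x̄ = 11.95 mm.
Repeating about the centroidal y-axis gives I_y = 196 414 mm⁴.
Polar second moment: J = I_x + I_y = 1 069 308 mm⁴.

J ≈ 1.1 × 10⁶ mm⁴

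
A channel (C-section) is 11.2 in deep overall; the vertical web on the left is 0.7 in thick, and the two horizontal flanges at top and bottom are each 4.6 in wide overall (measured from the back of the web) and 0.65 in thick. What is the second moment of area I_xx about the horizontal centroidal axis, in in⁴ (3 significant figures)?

I_xx ≈ 223 in⁴

Split into non-overlapping primitives; take the origin at the lower-left of the bounding box.
Web: 0.7 × 11.2, A = 7.84 in², y = 5.6 in, Ī = 81.954 in⁴.
Top flange (beyond web): 3.9 × 0.65, A = 2.535 in², y = 10.875 in, Ī = 0.089253 in⁴.
Bottom flange (beyond web): 3.9 × 0.65, A = 2.535 in², y = 0.325 in, Ī = 0.089253 in⁴.
By symmetry the centroid is at mid-height, ȳ = 5.6 in.
Transfer each piece to the horizontal centroidal axis using Ī + A·d² with d = y − 5.6:
  web: d = 0 in → contributes +81.954 in⁴
  top flange (beyond web): d = 5.275 in → contributes +70.627 in⁴
  bottom flange (beyond web): d = -5.275 in → contributes +70.627 in⁴
Total I = 223.21 in⁴.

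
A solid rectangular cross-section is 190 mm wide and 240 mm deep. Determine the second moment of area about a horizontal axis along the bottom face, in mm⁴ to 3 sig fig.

I_base ≈ 8.76 × 10⁸ mm⁴

The section: 190 × 240, A = 45 600 mm², y = 120 mm, Ī = 218 880 000 mm⁴.
Transfer it to the base of the section using Ī + A·d² with d = y − 0:
  the section: d = 120 mm → contributes +875 520 000 mm⁴
Total I = 875 520 000 mm⁴.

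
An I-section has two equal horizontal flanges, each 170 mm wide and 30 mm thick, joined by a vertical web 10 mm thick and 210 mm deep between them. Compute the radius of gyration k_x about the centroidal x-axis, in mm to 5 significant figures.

k_x ≈ 112.39 mm

Break the section into simple shapes (no overlaps), measuring from the bottom-left corner of the bounding box.
Bottom flange: 170 × 30, A = 5 100 mm², y = 15 mm, Ī = 382 500 mm⁴.
Web: 10 × 210, A = 2 100 mm², y = 135 mm, Ī = 7 717 500 mm⁴.
Top flange: 170 × 30, A = 5 100 mm², y = 255 mm, Ī = 382 500 mm⁴.
By symmetry the centroid is at mid-height, ȳ = 135 mm.
Transfer each piece to the centroidal x-axis using Ī + A·d² with d = y − 135:
  bottom flange: d = -120 mm → contributes +73 822 500 mm⁴
  web: d = 0 mm → contributes +7 717 500 mm⁴
  top flange: d = 120 mm → contributes +73 822 500 mm⁴
Total I = 155 362 500 mm⁴.
Radius of gyration: k = √(I/A) = √(155 362 500 / 12 300) = 112.3882 mm.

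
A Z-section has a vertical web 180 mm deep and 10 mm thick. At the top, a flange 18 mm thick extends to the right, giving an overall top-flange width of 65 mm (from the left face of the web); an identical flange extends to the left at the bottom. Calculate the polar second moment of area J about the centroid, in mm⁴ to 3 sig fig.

J ≈ 2.05 × 10⁷ mm⁴

Break the section into simple shapes (no overlaps), measuring from the bottom-left corner of the bounding box.
Web: 10 × 180, A = 1 800 mm², y = 90 mm, Ī = 4 860 000 mm⁴.
Top flange (beyond web): 55 × 18, A = 990 mm², y = 171 mm, Ī = 26 730 mm⁴.
Bottom flange (beyond web): 55 × 18, A = 990 mm², y = 9 mm, Ī = 26 730 mm⁴.
Centroid: ȳ = ΣA·y / ΣA = 90 mm.
Transfer each piece to the centroidal x-axis using Ī + A·d² with d = y − 90:
  web: d = 0 mm → contributes +4 860 000 mm⁴
  top flange (beyond web): d = 81 mm → contributes +6 522 120 mm⁴
  bottom flange (beyond web): d = -81 mm → contributes +6 522 120 mm⁴
Total I = 17 904 240 mm⁴.
For the y-axis: x̄ = 60 mm.
Repeating about the centroidal y-axis gives I_y = 2 605 500 mm⁴.
Polar second moment: J = I_x + I_y = 20 509 740 mm⁴.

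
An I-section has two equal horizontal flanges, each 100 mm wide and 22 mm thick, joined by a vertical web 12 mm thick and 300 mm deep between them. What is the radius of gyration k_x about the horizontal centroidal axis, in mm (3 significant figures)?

Break the section into simple shapes (no overlaps), measuring from the bottom-left corner of the bounding box.
Bottom flange: 100 × 22, A = 2 200 mm², y = 11 mm, Ī = 88 733 mm⁴.
Web: 12 × 300, A = 3 600 mm², y = 172 mm, Ī = 27 000 000 mm⁴.
Top flange: 100 × 22, A = 2 200 mm², y = 333 mm, Ī = 88 733 mm⁴.
By symmetry the centroid is at mid-height, ȳ = 172 mm.
Transfer each piece to the horizontal centroidal axis using Ī + A·d² with d = y − 172:
  bottom flange: d = -161 mm → contributes +57 114 933 mm⁴
  web: d = 0 mm → contributes +27 000 000 mm⁴
  top flange: d = 161 mm → contributes +57 114 933 mm⁴
Total I = 141 229 867 mm⁴.
Radius of gyration: k = √(I/A) = √(141 229 867 / 8 000) = 132.87 mm.

k_x ≈ 133 mm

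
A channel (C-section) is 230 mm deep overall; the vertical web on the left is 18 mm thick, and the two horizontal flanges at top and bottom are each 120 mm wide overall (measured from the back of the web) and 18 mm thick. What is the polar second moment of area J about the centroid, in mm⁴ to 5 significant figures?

J ≈ 6.9909 × 10⁷ mm⁴

Split into non-overlapping primitives; take the origin at the lower-left of the bounding box.
Web: 18 × 230, A = 4 140 mm², y = 115 mm, Ī = 18 250 500 mm⁴.
Top flange (beyond web): 102 × 18, A = 1 836 mm², y = 221 mm, Ī = 49 572 mm⁴.
Bottom flange (beyond web): 102 × 18, A = 1 836 mm², y = 9 mm, Ī = 49 572 mm⁴.
By symmetry the centroid is at mid-height, ȳ = 115 mm.
Transfer each piece to the centroidal x-axis using Ī + A·d² with d = y − 115:
  web: d = 0 mm → contributes +18 250 500 mm⁴
  top flange (beyond web): d = 106 mm → contributes +20 678 868 mm⁴
  bottom flange (beyond web): d = -106 mm → contributes +20 678 868 mm⁴
Total I = 59 608 236 mm⁴.
For the y-axis: x̄ = 37.20276 mm.
Repeating about the centroidal y-axis gives I_y = 10 300 971 mm⁴.
Polar second moment: J = I_x + I_y = 69 909 207 mm⁴.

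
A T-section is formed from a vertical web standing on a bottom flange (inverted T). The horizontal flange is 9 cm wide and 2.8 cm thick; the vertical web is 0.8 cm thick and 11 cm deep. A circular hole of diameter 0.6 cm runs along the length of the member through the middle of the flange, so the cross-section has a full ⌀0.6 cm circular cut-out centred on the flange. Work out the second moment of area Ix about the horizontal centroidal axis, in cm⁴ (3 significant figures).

Ix ≈ 415 cm⁴

Break the section into simple shapes (no overlaps), measuring from the bottom-left corner of the bounding box.
Flange: 9 × 2.8, A = 25.2 cm², y = 1.4 cm, Ī = 16.464 cm⁴.
Web: 0.8 × 11, A = 8.8 cm², y = 8.3 cm, Ī = 88.733 cm⁴.
Hole (subtracted): ⌀0.6, A = 0.28274 cm², y = 1.4 cm, Ī = 0.0063617 cm⁴.
Centroid: ȳ = ΣA·y / ΣA = 3.2009 cm.
Transfer each piece to the horizontal centroidal axis using Ī + A·d² with d = y − 3.2009:
  flange: d = -1.8009 cm → contributes +98.19 cm⁴
  web: d = 5.0991 cm → contributes +317.54 cm⁴
  hole: d = -1.8009 cm → contributes −0.92332 cm⁴
Total I = 414.81 cm⁴.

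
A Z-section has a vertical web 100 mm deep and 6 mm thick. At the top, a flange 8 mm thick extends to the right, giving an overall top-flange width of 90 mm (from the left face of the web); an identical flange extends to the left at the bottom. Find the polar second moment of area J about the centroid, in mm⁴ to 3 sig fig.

Decompose the section into non-overlapping parts with the origin at the bottom-left of its bounding rectangle.
Web: 6 × 100, A = 600 mm², y = 50 mm, Ī = 500 000 mm⁴.
Top flange (beyond web): 84 × 8, A = 672 mm², y = 96 mm, Ī = 3 584 mm⁴.
Bottom flange (beyond web): 84 × 8, A = 672 mm², y = 4 mm, Ī = 3 584 mm⁴.
Centroid: ȳ = ΣA·y / ΣA = 50 mm.
Transfer each piece to the centroidal x-axis using Ī + A·d² with d = y − 50:
  web: d = 0 mm → contributes +500 000 mm⁴
  top flange (beyond web): d = 46 mm → contributes +1 425 536 mm⁴
  bottom flange (beyond web): d = -46 mm → contributes +1 425 536 mm⁴
Total I = 3 351 072 mm⁴.
For the y-axis: x̄ = 87 mm.
Repeating about the centroidal y-axis gives I_y = 3 513 672 mm⁴.
Polar second moment: J = I_x + I_y = 6 864 744 mm⁴.

J ≈ 6.86 × 10⁶ mm⁴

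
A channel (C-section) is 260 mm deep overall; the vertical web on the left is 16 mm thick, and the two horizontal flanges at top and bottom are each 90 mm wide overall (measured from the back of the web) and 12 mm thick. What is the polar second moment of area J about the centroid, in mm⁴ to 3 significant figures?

J ≈ 5.42 × 10⁷ mm⁴

Decompose the section into non-overlapping parts with the origin at the bottom-left of its bounding rectangle.
Web: 16 × 260, A = 4 160 mm², y = 130 mm, Ī = 23 434 667 mm⁴.
Top flange (beyond web): 74 × 12, A = 888 mm², y = 254 mm, Ī = 10 656 mm⁴.
Bottom flange (beyond web): 74 × 12, A = 888 mm², y = 6 mm, Ī = 10 656 mm⁴.
By symmetry the centroid is at mid-height, ȳ = 130 mm.
Transfer each piece to the centroidal x-axis using Ī + A·d² with d = y − 130:
  web: d = 0 mm → contributes +23 434 667 mm⁴
  top flange (beyond web): d = 124 mm → contributes +13 664 544 mm⁴
  bottom flange (beyond web): d = -124 mm → contributes +13 664 544 mm⁴
Total I = 50 763 755 mm⁴.
For the y-axis: x̄ = 21.464 mm.
Repeating about the centroidal y-axis gives I_y = 3 419 583 mm⁴.
Polar second moment: J = I_x + I_y = 54 183 337 mm⁴.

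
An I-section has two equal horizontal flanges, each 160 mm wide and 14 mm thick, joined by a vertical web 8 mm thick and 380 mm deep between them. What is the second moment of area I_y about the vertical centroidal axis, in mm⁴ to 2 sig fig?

I_y ≈ 9.6 × 10⁶ mm⁴

Treat the section as a set of non-overlapping primitives; coordinates are from the bounding-box lower-left.
Bottom flange: 160 × 14, A = 2 240 mm², x = 80 mm, Ī = 4 778 667 mm⁴.
Web: 8 × 380, A = 3 040 mm², x = 80 mm, Ī = 16 213 mm⁴.
Top flange: 160 × 14, A = 2 240 mm², x = 80 mm, Ī = 4 778 667 mm⁴.
By symmetry the centroid is at mid-width, x̄ = 80 mm.
All pieces are centred on the vertical centroidal axis, so I = ΣĪ = 9 573 547 mm⁴.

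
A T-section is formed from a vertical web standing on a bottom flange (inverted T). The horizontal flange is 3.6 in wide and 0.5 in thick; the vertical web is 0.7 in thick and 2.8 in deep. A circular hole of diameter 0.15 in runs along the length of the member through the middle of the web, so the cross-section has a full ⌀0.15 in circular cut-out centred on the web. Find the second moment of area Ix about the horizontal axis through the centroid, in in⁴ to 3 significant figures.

Split into non-overlapping primitives; take the origin at the lower-left of the bounding box.
Flange: 3.6 × 0.5, A = 1.8 in², y = 0.25 in, Ī = 0.0375 in⁴.
Web: 0.7 × 2.8, A = 1.96 in², y = 1.9 in, Ī = 1.2805 in⁴.
Hole (subtracted): ⌀0.15, A = 0.017671 in², y = 1.9 in, Ī = 0.00002485 in⁴.
Centroid: ȳ = ΣA·y / ΣA = 1.1064 in.
Transfer each piece to the horizontal axis through the centroid using Ī + A·d² with d = y − 1.1064:
  flange: d = -0.85638 in → contributes +1.3576 in⁴
  web: d = 0.79362 in → contributes +2.515 in⁴
  hole: d = 0.79362 in → contributes −0.011155 in⁴
Total I = 3.8614 in⁴.

Ix ≈ 3.86 in⁴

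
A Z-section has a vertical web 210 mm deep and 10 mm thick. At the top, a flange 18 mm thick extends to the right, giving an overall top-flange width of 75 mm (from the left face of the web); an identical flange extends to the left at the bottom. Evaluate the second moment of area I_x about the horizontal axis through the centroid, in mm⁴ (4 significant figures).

Decompose the section into non-overlapping parts with the origin at the bottom-left of its bounding rectangle.
Web: 10 × 210, A = 2 100 mm², y = 105 mm, Ī = 7 717 500 mm⁴.
Top flange (beyond web): 65 × 18, A = 1 170 mm², y = 201 mm, Ī = 31 590 mm⁴.
Bottom flange (beyond web): 65 × 18, A = 1 170 mm², y = 9 mm, Ī = 31 590 mm⁴.
Centroid: ȳ = ΣA·y / ΣA = 105 mm.
Transfer each piece to the horizontal axis through the centroid using Ī + A·d² with d = y − 105:
  web: d = 0 mm → contributes +7 717 500 mm⁴
  top flange (beyond web): d = 96 mm → contributes +10 814 310 mm⁴
  bottom flange (beyond web): d = -96 mm → contributes +10 814 310 mm⁴
Total I = 29 346 120 mm⁴.

I_x ≈ 2.935 × 10⁷ mm⁴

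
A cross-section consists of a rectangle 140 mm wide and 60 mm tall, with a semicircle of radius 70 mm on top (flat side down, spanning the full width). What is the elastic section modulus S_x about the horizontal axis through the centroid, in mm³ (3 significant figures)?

S_x ≈ 2.73 × 10⁵ mm³

Decompose the section into non-overlapping parts with the origin at the bottom-left of its bounding rectangle.
Rectangular body: 140 × 60, A = 8 400 mm², y = 30 mm, Ī = 2 520 000 mm⁴.
Semicircular cap: semicircle r = 70, A = 7696.9 mm², y = 89.709 mm, Ī = 2 635 265 mm⁴.
Centroid: ȳ = ΣA·y / ΣA = 58.55 mm.
Transfer each piece to the horizontal axis through the centroid using Ī + A·d² with d = y − 58.55:
  rectangular body: d = -28.55 mm → contributes +9 367 075 mm⁴
  semicircular cap: d = 31.158 mm → contributes +10 107 807 mm⁴
Total I = 19 474 882 mm⁴.
Extreme fibre distance c = 71.45 mm; S = I/c = 272 568 mm³.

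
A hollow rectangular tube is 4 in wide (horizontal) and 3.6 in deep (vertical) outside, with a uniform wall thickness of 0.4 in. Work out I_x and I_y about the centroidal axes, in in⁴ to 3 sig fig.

I_x ≈ 9.70 in⁴, I_y ≈ 11.6 in⁴

Treat the section as a set of non-overlapping primitives; coordinates are from the bounding-box lower-left.
Outer rectangle: 4 × 3.6, A = 14.4 in², y = 1.8 in, Ī = 15.552 in⁴.
Inner void (subtracted): 3.2 × 2.8, A = 8.96 in², y = 1.8 in, Ī = 5.8539 in⁴.
By symmetry the centroid is at mid-height, ȳ = 1.8 in.
All pieces are centred on the centroidal x-axis, so I = ΣĪ (holes subtracted) = 9.6981 in⁴.
Repeating about the centroidal y-axis gives I_y = 11.554 in⁴.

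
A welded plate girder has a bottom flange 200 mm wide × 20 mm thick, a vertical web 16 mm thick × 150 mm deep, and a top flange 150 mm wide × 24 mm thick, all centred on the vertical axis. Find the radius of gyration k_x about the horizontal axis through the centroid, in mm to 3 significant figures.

Break the section into simple shapes (no overlaps), measuring from the bottom-left corner of the bounding box.
Bottom plate: 200 × 20, A = 4 000 mm², y = 10 mm, Ī = 133 333 mm⁴.
Web plate: 16 × 150, A = 2 400 mm², y = 95 mm, Ī = 4 500 000 mm⁴.
Top plate: 150 × 24, A = 3 600 mm², y = 182 mm, Ī = 172 800 mm⁴.
Centroid: ȳ = ΣA·y / ΣA = 92.32 mm.
Transfer each piece to the horizontal axis through the centroid using Ī + A·d² with d = y − 92.32:
  bottom plate: d = -82.32 mm → contributes +27 239 663 mm⁴
  web plate: d = 2.68 mm → contributes +4 517 238 mm⁴
  top plate: d = 89.68 mm → contributes +29 125 809 mm⁴
Total I = 60 882 709 mm⁴.
Radius of gyration: k = √(I/A) = √(60 882 709 / 10 000) = 78.027 mm.

k_x ≈ 78.0 mm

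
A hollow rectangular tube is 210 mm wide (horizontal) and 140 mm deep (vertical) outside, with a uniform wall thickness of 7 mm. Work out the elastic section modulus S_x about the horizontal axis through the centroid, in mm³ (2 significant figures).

S_x ≈ 2.2 × 10⁵ mm³

Treat the section as a set of non-overlapping primitives; coordinates are from the bounding-box lower-left.
Outer rectangle: 210 × 140, A = 29 400 mm², y = 70 mm, Ī = 48 020 000 mm⁴.
Inner void (subtracted): 196 × 126, A = 24 696 mm², y = 70 mm, Ī = 32 672 808 mm⁴.
By symmetry the centroid is at mid-height, ȳ = 70 mm.
All pieces are centred on the horizontal axis through the centroid, so I = ΣĪ (holes subtracted) = 15 347 192 mm⁴.
Extreme fibre distance c = 70 mm; S = I/c = 219 246 mm³.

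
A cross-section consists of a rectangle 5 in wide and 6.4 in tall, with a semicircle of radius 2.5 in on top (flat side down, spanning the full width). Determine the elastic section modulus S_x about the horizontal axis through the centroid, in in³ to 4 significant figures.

Decompose the section into non-overlapping parts with the origin at the bottom-left of its bounding rectangle.
Rectangular body: 5 × 6.4, A = 32 in², y = 3.2 in, Ī = 109.227 in⁴.
Semicircular cap: semicircle r = 2.5, A = 9.81748 in², y = 7.46103 in, Ī = 4.28738 in⁴.
Centroid: ȳ = ΣA·y / ΣA = 4.20036 in.
Transfer each piece to the horizontal axis through the centroid using Ī + A·d² with d = y − 4.20036:
  rectangular body: d = -1.00036 in → contributes +141.25 in⁴
  semicircular cap: d = 3.26067 in → contributes +108.667 in⁴
Total I = 249.916 in⁴.
Extreme fibre distance c = 4.69964 in; S = I/c = 53.1778 in³.

S_x ≈ 53.18 in³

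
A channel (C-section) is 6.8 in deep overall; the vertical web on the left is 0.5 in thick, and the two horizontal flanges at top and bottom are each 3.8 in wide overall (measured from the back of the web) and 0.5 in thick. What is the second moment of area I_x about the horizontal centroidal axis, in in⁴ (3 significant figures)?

Decompose the section into non-overlapping parts with the origin at the bottom-left of its bounding rectangle.
Web: 0.5 × 6.8, A = 3.4 in², y = 3.4 in, Ī = 13.101 in⁴.
Top flange (beyond web): 3.3 × 0.5, A = 1.65 in², y = 6.55 in, Ī = 0.034375 in⁴.
Bottom flange (beyond web): 3.3 × 0.5, A = 1.65 in², y = 0.25 in, Ī = 0.034375 in⁴.
By symmetry the centroid is at mid-height, ȳ = 3.4 in.
Transfer each piece to the horizontal centroidal axis using Ī + A·d² with d = y − 3.4:
  web: d = 0 in → contributes +13.101 in⁴
  top flange (beyond web): d = 3.15 in → contributes +16.407 in⁴
  bottom flange (beyond web): d = -3.15 in → contributes +16.407 in⁴
Total I = 45.914 in⁴.

I_x ≈ 45.9 in⁴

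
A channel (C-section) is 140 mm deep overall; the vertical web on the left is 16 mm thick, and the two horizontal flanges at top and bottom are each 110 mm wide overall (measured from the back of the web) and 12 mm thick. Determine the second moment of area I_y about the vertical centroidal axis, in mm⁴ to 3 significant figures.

I_y ≈ 5.11 × 10⁶ mm⁴

Break the section into simple shapes (no overlaps), measuring from the bottom-left corner of the bounding box.
Web: 16 × 140, A = 2 240 mm², x = 8 mm, Ī = 47 787 mm⁴.
Top flange (beyond web): 94 × 12, A = 1 128 mm², x = 63 mm, Ī = 830 584 mm⁴.
Bottom flange (beyond web): 94 × 12, A = 1 128 mm², x = 63 mm, Ī = 830 584 mm⁴.
Centroid: x̄ = ΣA·x / ΣA = 35.598 mm.
Transfer each piece to the vertical centroidal axis using Ī + A·d² with d = x − 35.598:
  web: d = -27.598 mm → contributes +1 753 865 mm⁴
  top flange (beyond web): d = 27.402 mm → contributes +1 677 573 mm⁴
  bottom flange (beyond web): d = 27.402 mm → contributes +1 677 573 mm⁴
Total I = 5 109 012 mm⁴.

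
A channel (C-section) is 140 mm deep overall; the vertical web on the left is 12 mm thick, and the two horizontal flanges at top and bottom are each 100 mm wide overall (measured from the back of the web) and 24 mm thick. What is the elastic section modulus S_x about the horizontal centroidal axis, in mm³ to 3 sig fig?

S_x ≈ 2.45 × 10⁵ mm³

Treat the section as a set of non-overlapping primitives; coordinates are from the bounding-box lower-left.
Web: 12 × 140, A = 1 680 mm², y = 70 mm, Ī = 2 744 000 mm⁴.
Top flange (beyond web): 88 × 24, A = 2 112 mm², y = 128 mm, Ī = 101 376 mm⁴.
Bottom flange (beyond web): 88 × 24, A = 2 112 mm², y = 12 mm, Ī = 101 376 mm⁴.
By symmetry the centroid is at mid-height, ȳ = 70 mm.
Transfer each piece to the horizontal centroidal axis using Ī + A·d² with d = y − 70:
  web: d = 0 mm → contributes +2 744 000 mm⁴
  top flange (beyond web): d = 58 mm → contributes +7 206 144 mm⁴
  bottom flange (beyond web): d = -58 mm → contributes +7 206 144 mm⁴
Total I = 17 156 288 mm⁴.
Extreme fibre distance c = 70 mm; S = I/c = 245 090 mm³.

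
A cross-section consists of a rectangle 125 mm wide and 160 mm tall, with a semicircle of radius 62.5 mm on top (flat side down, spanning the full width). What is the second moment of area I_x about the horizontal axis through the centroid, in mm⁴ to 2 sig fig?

I_x ≈ 9.8 × 10⁷ mm⁴

Split into non-overlapping primitives; take the origin at the lower-left of the bounding box.
Rectangular body: 125 × 160, A = 20 000 mm², y = 80 mm, Ī = 42 666 667 mm⁴.
Semicircular cap: semicircle r = 62.5, A = 6 136 mm², y = 186.5 mm, Ī = 1 674 758 mm⁴.
Centroid: ȳ = ΣA·y / ΣA = 105 mm.
Transfer each piece to the horizontal axis through the centroid using Ī + A·d² with d = y − 105:
  rectangular body: d = -25.01 mm → contributes +55 175 705 mm⁴
  semicircular cap: d = 81.52 mm → contributes +42 447 885 mm⁴
Total I = 97 623 590 mm⁴.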